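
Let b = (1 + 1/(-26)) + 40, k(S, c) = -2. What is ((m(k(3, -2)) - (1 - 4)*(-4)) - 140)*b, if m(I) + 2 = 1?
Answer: -162945/26 ≈ -6267.1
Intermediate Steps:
m(I) = -1 (m(I) = -2 + 1 = -1)
b = 1065/26 (b = (1 - 1/26) + 40 = 25/26 + 40 = 1065/26 ≈ 40.962)
((m(k(3, -2)) - (1 - 4)*(-4)) - 140)*b = ((-1 - (1 - 4)*(-4)) - 140)*(1065/26) = ((-1 - (-3)*(-4)) - 140)*(1065/26) = ((-1 - 1*12) - 140)*(1065/26) = ((-1 - 12) - 140)*(1065/26) = (-13 - 140)*(1065/26) = -153*1065/26 = -162945/26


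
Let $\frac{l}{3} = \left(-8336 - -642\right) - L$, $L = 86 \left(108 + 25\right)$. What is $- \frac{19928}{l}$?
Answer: $\frac{4982}{14349} \approx 0.3472$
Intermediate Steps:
$L = 11438$ ($L = 86 \cdot 133 = 11438$)
$l = -57396$ ($l = 3 \left(\left(-8336 - -642\right) - 11438\right) = 3 \left(\left(-8336 + 642\right) - 11438\right) = 3 \left(-7694 - 11438\right) = 3 \left(-19132\right) = -57396$)
$- \frac{19928}{l} = - \frac{19928}{-57396} = \left(-19928\right) \left(- \frac{1}{57396}\right) = \frac{4982}{14349}$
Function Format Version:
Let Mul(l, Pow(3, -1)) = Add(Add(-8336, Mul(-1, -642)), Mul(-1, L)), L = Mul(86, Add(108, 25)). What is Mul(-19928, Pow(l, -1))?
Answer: Rational(4982, 14349) ≈ 0.34720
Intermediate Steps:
L = 11438 (L = Mul(86, 133) = 11438)
l = -57396 (l = Mul(3, Add(Add(-8336, Mul(-1, -642)), Mul(-1, 11438))) = Mul(3, Add(Add(-8336, 642), -11438)) = Mul(3, Add(-7694, -11438)) = Mul(3, -19132) = -57396)
Mul(-19928, Pow(l, -1)) = Mul(-19928, Pow(-57396, -1)) = Mul(-19928, Rational(-1, 57396)) = Rational(4982, 14349)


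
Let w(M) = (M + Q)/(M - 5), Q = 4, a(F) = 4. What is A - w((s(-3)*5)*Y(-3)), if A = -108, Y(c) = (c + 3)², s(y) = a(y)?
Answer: -536/5 ≈ -107.20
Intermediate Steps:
s(y) = 4
Y(c) = (3 + c)²
w(M) = (4 + M)/(-5 + M) (w(M) = (M + 4)/(M - 5) = (4 + M)/(-5 + M))
A - w((s(-3)*5)*Y(-3)) = -108 - (4 + (4*5)*(3 - 3)²)/(-5 + (4*5)*(3 - 3)²) = -108 - (4 + 20*0²)/(-5 + 20*0²) = -108 - (4 + 20*0)/(-5 + 20*0) = -108 - (4 + 0)/(-5 + 0) = -108 - 4/(-5) = -108 - (-1)*4/5 = -108 - 1*(-⅘) = -108 + ⅘ = -536/5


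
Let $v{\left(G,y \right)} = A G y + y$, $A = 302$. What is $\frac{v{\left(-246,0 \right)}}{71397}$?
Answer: $0$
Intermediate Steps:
$v{\left(G,y \right)} = y + 302 G y$ ($v{\left(G,y \right)} = 302 G y + y = y + 302 G y$)
$\frac{v{\left(-246,0 \right)}}{71397} = \frac{0 \left(1 + 302 \left(-246\right)\right)}{71397} = 0 \left(1 - 74292\right) \frac{1}{71397} = 0 \left(-74291\right) \frac{1}{71397} = 0 \cdot \frac{1}{71397} = 0$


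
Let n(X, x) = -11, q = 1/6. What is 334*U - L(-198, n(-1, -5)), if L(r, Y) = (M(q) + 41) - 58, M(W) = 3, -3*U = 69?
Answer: -7668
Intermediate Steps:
q = ⅙ ≈ 0.16667
U = -23 (U = -⅓*69 = -23)
L(r, Y) = -14 (L(r, Y) = (3 + 41) - 58 = 44 - 58 = -14)
334*U - L(-198, n(-1, -5)) = 334*(-23) - 1*(-14) = -7682 + 14 = -7668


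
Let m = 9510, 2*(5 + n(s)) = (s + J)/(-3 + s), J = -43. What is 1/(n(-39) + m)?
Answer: 42/399251 ≈ 0.00010520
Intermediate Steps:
n(s) = -5 + (-43 + s)/(2*(-3 + s)) (n(s) = -5 + ((s - 43)/(-3 + s))/2 = -5 + ((-43 + s)/(-3 + s))/2 = -5 + (-43 + s)/(2*(-3 + s)))
1/(n(-39) + m) = 1/((-13 - 9*(-39))/(2*(-3 - 39)) + 9510) = 1/((½)*(-13 + 351)/(-42) + 9510) = 1/((½)*(-1/42)*338 + 9510) = 1/(-169/42 + 9510) = 1/(399251/42) = 42/399251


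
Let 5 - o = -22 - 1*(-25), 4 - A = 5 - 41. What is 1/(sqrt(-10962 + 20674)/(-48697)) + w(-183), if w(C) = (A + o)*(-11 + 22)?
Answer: 462 - 48697*sqrt(607)/2428 ≈ -32.138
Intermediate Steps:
A = 40 (A = 4 - (5 - 41) = 4 - 1*(-36) = 4 + 36 = 40)
o = 2 (o = 5 - (-22 - 1*(-25)) = 5 - (-22 + 25) = 5 - 1*3 = 5 - 3 = 2)
w(C) = 462 (w(C) = (40 + 2)*(-11 + 22) = 42*11 = 462)
1/(sqrt(-10962 + 20674)/(-48697)) + w(-183) = 1/(sqrt(-10962 + 20674)/(-48697)) + 462 = 1/(sqrt(9712)*(-1/48697)) + 462 = 1/((4*sqrt(607))*(-1/48697)) + 462 = 1/(-4*sqrt(607)/48697) + 462 = -48697*sqrt(607)/2428 + 462 = 462 - 48697*sqrt(607)/2428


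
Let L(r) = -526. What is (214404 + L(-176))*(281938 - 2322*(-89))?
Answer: 104499935288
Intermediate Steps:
(214404 + L(-176))*(281938 - 2322*(-89)) = (214404 - 526)*(281938 - 2322*(-89)) = 213878*(281938 + 206658) = 213878*488596 = 104499935288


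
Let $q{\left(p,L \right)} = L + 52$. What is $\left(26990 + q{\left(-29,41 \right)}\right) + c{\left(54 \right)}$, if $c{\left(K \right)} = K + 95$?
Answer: $27232$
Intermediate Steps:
$c{\left(K \right)} = 95 + K$
$q{\left(p,L \right)} = 52 + L$
$\left(26990 + q{\left(-29,41 \right)}\right) + c{\left(54 \right)} = \left(26990 + \left(52 + 41\right)\right) + \left(95 + 54\right) = \left(26990 + 93\right) + 149 = 27083 + 149 = 27232$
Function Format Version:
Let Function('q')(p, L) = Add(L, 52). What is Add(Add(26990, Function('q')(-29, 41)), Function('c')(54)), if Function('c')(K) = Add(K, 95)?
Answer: 27232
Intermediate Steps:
Function('c')(K) = Add(95, K)
Function('q')(p, L) = Add(52, L)
Add(Add(26990, Function('q')(-29, 41)), Function('c')(54)) = Add(Add(26990, Add(52, 41)), Add(95, 54)) = Add(Add(26990, 93), 149) = Add(27083, 149) = 27232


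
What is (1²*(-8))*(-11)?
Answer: 88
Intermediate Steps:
(1²*(-8))*(-11) = (1*(-8))*(-11) = -8*(-11) = 88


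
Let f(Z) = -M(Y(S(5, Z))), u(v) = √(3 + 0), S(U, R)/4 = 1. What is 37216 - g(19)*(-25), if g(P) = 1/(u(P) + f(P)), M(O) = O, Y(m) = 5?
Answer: 818627/22 - 25*√3/22 ≈ 37208.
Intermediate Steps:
S(U, R) = 4 (S(U, R) = 4*1 = 4)
u(v) = √3
f(Z) = -5 (f(Z) = -1*5 = -5)
g(P) = 1/(-5 + √3) (g(P) = 1/(√3 - 5) = 1/(-5 + √3))
37216 - g(19)*(-25) = 37216 - (-5/22 - √3/22)*(-25) = 37216 - (125/22 + 25*√3/22) = 37216 + (-125/22 - 25*√3/22) = 818627/22 - 25*√3/22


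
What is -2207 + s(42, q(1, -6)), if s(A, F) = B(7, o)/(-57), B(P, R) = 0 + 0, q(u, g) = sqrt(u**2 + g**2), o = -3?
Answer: -2207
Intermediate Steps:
q(u, g) = sqrt(g**2 + u**2)
B(P, R) = 0
s(A, F) = 0 (s(A, F) = 0/(-57) = 0*(-1/57) = 0)
-2207 + s(42, q(1, -6)) = -2207 + 0 = -2207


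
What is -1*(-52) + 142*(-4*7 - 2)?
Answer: -4208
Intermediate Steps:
-1*(-52) + 142*(-4*7 - 2) = 52 + 142*(-28 - 2) = 52 + 142*(-30) = 52 - 4260 = -4208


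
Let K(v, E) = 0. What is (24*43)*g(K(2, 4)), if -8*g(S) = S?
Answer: 0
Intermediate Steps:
g(S) = -S/8
(24*43)*g(K(2, 4)) = (24*43)*(-1/8*0) = 1032*0 = 0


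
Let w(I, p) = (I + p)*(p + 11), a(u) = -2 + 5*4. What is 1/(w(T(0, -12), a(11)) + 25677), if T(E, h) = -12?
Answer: 1/25851 ≈ 3.8683e-5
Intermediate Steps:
a(u) = 18 (a(u) = -2 + 20 = 18)
w(I, p) = (11 + p)*(I + p) (w(I, p) = (I + p)*(11 + p) = (11 + p)*(I + p))
1/(w(T(0, -12), a(11)) + 25677) = 1/((18**2 + 11*(-12) + 11*18 - 12*18) + 25677) = 1/((324 - 132 + 198 - 216) + 25677) = 1/(174 + 25677) = 1/25851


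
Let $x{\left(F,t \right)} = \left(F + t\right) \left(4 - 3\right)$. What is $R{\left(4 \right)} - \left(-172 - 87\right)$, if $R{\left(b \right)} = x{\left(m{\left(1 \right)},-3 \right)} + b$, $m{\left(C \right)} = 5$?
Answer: $265$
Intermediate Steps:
$x{\left(F,t \right)} = F + t$ ($x{\left(F,t \right)} = \left(F + t\right) 1 = F + t$)
$R{\left(b \right)} = 2 + b$ ($R{\left(b \right)} = \left(5 - 3\right) + b = 2 + b$)
$R{\left(4 \right)} - \left(-172 - 87\right) = \left(2 + 4\right) - \left(-172 - 87\right) = 6 - \left(-172 - 87\right) = 6 - -259 = 6 + 259 = 265$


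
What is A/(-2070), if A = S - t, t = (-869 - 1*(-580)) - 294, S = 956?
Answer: -171/230 ≈ -0.74348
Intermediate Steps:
t = -583 (t = (-869 + 580) - 294 = -289 - 294 = -583)
A = 1539 (A = 956 - 1*(-583) = 956 + 583 = 1539)
A/(-2070) = 1539/(-2070) = 1539*(-1/2070) = -171/230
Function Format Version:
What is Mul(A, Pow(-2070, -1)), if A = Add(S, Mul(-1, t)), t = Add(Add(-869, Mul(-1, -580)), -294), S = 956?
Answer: Rational(-171, 230) ≈ -0.74348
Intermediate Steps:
t = -583 (t = Add(Add(-869, 580), -294) = Add(-289, -294) = -583)
A = 1539 (A = Add(956, Mul(-1, -583)) = Add(956, 583) = 1539)
Mul(A, Pow(-2070, -1)) = Mul(1539, Pow(-2070, -1)) = Mul(1539, Rational(-1, 2070)) = Rational(-171, 230)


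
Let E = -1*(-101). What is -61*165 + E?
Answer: -9964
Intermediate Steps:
E = 101
-61*165 + E = -61*165 + 101 = -10065 + 101 = -9964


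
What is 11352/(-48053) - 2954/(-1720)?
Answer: 61211561/41325580 ≈ 1.4812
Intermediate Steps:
11352/(-48053) - 2954/(-1720) = 11352*(-1/48053) - 2954*(-1/1720) = -11352/48053 + 1477/860 = 61211561/41325580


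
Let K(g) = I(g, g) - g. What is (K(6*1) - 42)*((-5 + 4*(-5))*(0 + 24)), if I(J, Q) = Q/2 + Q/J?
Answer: 26400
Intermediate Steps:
I(J, Q) = Q/2 + Q/J (I(J, Q) = Q*(½) + Q/J = Q/2 + Q/J)
K(g) = 1 - g/2 (K(g) = (g/2 + g/g) - g = (g/2 + 1) - g = (1 + g/2) - g = 1 - g/2)
(K(6*1) - 42)*((-5 + 4*(-5))*(0 + 24)) = ((1 - 3) - 42)*((-5 + 4*(-5))*(0 + 24)) = ((1 - ½*6) - 42)*((-5 - 20)*24) = ((1 - 3) - 42)*(-25*24) = (-2 - 42)*(-600) = -44*(-600) = 26400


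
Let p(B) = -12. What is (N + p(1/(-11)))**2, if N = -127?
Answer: 19321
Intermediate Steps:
(N + p(1/(-11)))**2 = (-127 - 12)**2 = (-139)**2 = 19321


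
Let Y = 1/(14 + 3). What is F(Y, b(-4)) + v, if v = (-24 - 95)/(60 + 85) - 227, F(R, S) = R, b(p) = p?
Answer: -561433/2465 ≈ -227.76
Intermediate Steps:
Y = 1/17 ≈ 0.058824
v = -33034/145 (v = -119/145 - 227 = -33034/145 ≈ -227.82)
F(Y, b(-4)) + v = 1/17 - 33034/145 = -561433/2465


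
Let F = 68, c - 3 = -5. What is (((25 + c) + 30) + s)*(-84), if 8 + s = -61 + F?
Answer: -4368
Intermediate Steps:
c = -2 (c = 3 - 5 = -2)
s = -1 (s = -8 + (-61 + 68) = -8 + 7 = -1)
(((25 + c) + 30) + s)*(-84) = (((25 - 2) + 30) - 1)*(-84) = ((23 + 30) - 1)*(-84) = (53 - 1)*(-84) = 52*(-84) = -4368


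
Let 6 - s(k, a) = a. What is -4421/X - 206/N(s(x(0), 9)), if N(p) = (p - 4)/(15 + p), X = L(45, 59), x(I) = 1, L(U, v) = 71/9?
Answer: -103011/497 ≈ -207.27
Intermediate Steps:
L(U, v) = 71/9 (L(U, v) = 71*(⅑) = 71/9)
s(k, a) = 6 - a
X = 71/9 ≈ 7.8889
N(p) = (-4 + p)/(15 + p)
-4421/X - 206/N(s(x(0), 9)) = -4421/71/9 - 206*(15 + (6 - 1*9))/(-4 + (6 - 1*9)) = -4421*9/71 - 206*(15 + (6 - 9))/(-4 + (6 - 9)) = -39789/71 - 206*(15 - 3)/(-4 - 3) = -39789/71 - 206/(-7/12) = -39789/71 - 206*(-12/7) = -39789/71 + 2472/7 = -103011/497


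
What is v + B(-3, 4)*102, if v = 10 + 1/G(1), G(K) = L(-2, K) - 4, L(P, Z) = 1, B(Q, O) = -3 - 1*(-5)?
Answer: 641/3 ≈ 213.67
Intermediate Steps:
B(Q, O) = 2 (B(Q, O) = -3 + 5 = 2)
G(K) = -3 (G(K) = 1 - 4 = -3)
v = 29/3 (v = 10 + 1/(-3) = 10 - 1/3 = 29/3 ≈ 9.6667)
v + B(-3, 4)*102 = 29/3 + 2*102 = 29/3 + 204 = 641/3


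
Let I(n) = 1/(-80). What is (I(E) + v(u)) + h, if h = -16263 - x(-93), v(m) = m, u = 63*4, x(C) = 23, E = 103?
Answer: -1282721/80 ≈ -16034.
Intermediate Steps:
I(n) = -1/80
u = 252
h = -16286 (h = -16263 - 1*23 = -16263 - 23 = -16286)
(I(E) + v(u)) + h = (-1/80 + 252) - 16286 = 20159/80 - 16286 = -1282721/80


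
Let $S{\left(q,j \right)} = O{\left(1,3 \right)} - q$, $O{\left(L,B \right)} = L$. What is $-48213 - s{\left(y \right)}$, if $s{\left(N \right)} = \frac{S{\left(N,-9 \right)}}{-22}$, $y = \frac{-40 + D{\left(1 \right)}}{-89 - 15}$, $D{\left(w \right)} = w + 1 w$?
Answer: $- \frac{5014149}{104} \approx -48213.0$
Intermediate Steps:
$D{\left(w \right)} = 2 w$ ($D{\left(w \right)} = w + w = 2 w$)
$S{\left(q,j \right)} = 1 - q$
$y = \frac{19}{52}$ ($y = \frac{-40 + 2 \cdot 1}{-89 - 15} = \frac{-40 + 2}{-104} = \left(-38\right) \left(- \frac{1}{104}\right) = \frac{19}{52} \approx 0.36538$)
$s{\left(N \right)} = - \frac{1}{22} + \frac{N}{22}$ ($s{\left(N \right)} = \frac{1 - N}{-22} = \left(1 - N\right) \left(- \frac{1}{22}\right) = - \frac{1}{22} + \frac{N}{22}$)
$-48213 - s{\left(y \right)} = -48213 - \left(- \frac{1}{22} + \frac{1}{22} \cdot \frac{19}{52}\right) = -48213 - \left(- \frac{1}{22} + \frac{19}{1144}\right) = -48213 - - \frac{3}{104} = -48213 + \frac{3}{104} = - \frac{5014149}{104}$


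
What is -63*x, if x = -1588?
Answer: 100044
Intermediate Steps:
-63*x = -63*(-1588) = 100044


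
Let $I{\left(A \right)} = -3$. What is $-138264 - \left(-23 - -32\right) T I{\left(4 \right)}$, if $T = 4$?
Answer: $-138156$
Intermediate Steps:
$-138264 - \left(-23 - -32\right) T I{\left(4 \right)} = -138264 - \left(-23 - -32\right) 4 \left(-3\right) = -138264 - \left(-23 + 32\right) 4 \left(-3\right) = -138264 - 9 \cdot 4 \left(-3\right) = -138264 - 36 \left(-3\right) = -138264 - -108 = -138264 + 108 = -138156$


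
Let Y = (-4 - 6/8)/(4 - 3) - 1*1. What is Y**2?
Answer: 529/16 ≈ 33.063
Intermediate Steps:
Y = -23/4 (Y = (-4 - 6*1/8)/1 - 1 = (-4 - 3/4)*1 - 1 = -19/4*1 - 1 = -19/4 - 1 = -23/4 ≈ -5.7500)
Y**2 = (-23/4)**2 = 529/16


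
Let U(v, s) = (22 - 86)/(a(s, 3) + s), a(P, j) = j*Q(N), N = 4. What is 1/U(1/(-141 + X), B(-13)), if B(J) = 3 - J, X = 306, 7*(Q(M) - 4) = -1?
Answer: -193/448 ≈ -0.43080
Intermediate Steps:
Q(M) = 27/7 (Q(M) = 4 + (⅐)*(-1) = 4 - ⅐ = 27/7)
a(P, j) = 27*j/7 (a(P, j) = j*(27/7) = 27*j/7)
U(v, s) = -64/(81/7 + s) (U(v, s) = (22 - 86)/((27/7)*3 + s) = -64/(81/7 + s))
1/U(1/(-141 + X), B(-13)) = 1/(-448/(81 + 7*(3 - 1*(-13)))) = 1/(-448/(81 + 7*(3 + 13))) = 1/(-448/(81 + 7*16)) = 1/(-448/(81 + 112)) = 1/(-448/193) = -193/448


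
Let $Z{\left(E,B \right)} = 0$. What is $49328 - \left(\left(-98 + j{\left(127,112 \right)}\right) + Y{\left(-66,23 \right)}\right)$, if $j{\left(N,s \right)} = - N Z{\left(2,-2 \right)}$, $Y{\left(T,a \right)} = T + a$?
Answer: $49469$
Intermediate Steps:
$j{\left(N,s \right)} = 0$ ($j{\left(N,s \right)} = - N 0 = 0$)
$49328 - \left(\left(-98 + j{\left(127,112 \right)}\right) + Y{\left(-66,23 \right)}\right) = 49328 - \left(\left(-98 + 0\right) + \left(-66 + 23\right)\right) = 49328 - \left(-98 - 43\right) = 49328 - -141 = 49328 + 141 = 49469$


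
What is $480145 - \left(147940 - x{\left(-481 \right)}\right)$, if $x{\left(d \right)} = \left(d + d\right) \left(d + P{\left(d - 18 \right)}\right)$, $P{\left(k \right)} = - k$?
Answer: $314889$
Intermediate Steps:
$x{\left(d \right)} = 36 d$ ($x{\left(d \right)} = \left(d + d\right) \left(d - \left(d - 18\right)\right) = 2 d \left(d - \left(-18 + d\right)\right) = 2 d 18 = 36 d$)
$480145 - \left(147940 - x{\left(-481 \right)}\right) = 480145 - \left(147940 - 36 \left(-481\right)\right) = 480145 - \left(147940 - -17316\right) = 480145 - \left(147940 + 17316\right) = 480145 - 165256 = 314889$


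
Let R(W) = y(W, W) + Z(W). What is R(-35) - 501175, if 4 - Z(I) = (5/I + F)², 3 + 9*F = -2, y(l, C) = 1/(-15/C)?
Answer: -1989140374/3969 ≈ -5.0117e+5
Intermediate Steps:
y(l, C) = -C/15
F = -5/9 (F = -⅓ + (⅑)*(-2) = -⅓ - 2/9 = -5/9 ≈ -0.55556)
Z(I) = 4 - (-5/9 + 5/I)² (Z(I) = 4 - (5/I - 5/9)² = 4 - (-5/9 + 5/I)²)
R(W) = 299/81 - 25/W² - W/15 + 50/(9*W) (R(W) = -W/15 + (299/81 - 25/W² + 50/(9*W)) = 299/81 - 25/W² - W/15 + 50/(9*W))
R(-35) - 501175 = (4 - 1/15*(-35) - 25/81*(-9 - 35)²/(-35)²) - 501175 = (4 + 7/3 - 25/81*1/1225*(-44)²) - 501175 = (4 + 7/3 - 25/81*1/1225*1936) - 501175 = (4 + 7/3 - 1936/3969) - 501175 = 23201/3969 - 501175 = -1989140374/3969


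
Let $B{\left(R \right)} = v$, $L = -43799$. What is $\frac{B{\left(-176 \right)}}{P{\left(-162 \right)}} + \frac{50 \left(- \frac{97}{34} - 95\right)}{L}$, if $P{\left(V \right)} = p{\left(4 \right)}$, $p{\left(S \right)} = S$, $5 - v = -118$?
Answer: $\frac{91916409}{2978332} \approx 30.862$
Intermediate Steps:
$v = 123$ ($v = 5 - -118 = 5 + 118 = 123$)
$B{\left(R \right)} = 123$
$P{\left(V \right)} = 4$
$\frac{B{\left(-176 \right)}}{P{\left(-162 \right)}} + \frac{50 \left(- \frac{97}{34} - 95\right)}{L} = \frac{123}{4} + \frac{50 \left(- \frac{97}{34} - 95\right)}{-43799} = 123 \cdot \frac{1}{4} + 50 \left(\left(-97\right) \frac{1}{34} - 95\right) \left(- \frac{1}{43799}\right) = \frac{123}{4} + 50 \left(- \frac{97}{34} - 95\right) \left(- \frac{1}{43799}\right) = \frac{123}{4} + 50 \left(- \frac{3327}{34}\right) \left(- \frac{1}{43799}\right) = \frac{123}{4} - - \frac{83175}{744583} = \frac{123}{4} + \frac{83175}{744583} = \frac{91916409}{2978332}$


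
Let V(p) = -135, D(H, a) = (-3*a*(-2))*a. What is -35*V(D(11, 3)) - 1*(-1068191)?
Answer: 1072916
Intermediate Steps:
D(H, a) = 6*a² (D(H, a) = (6*a)*a = 6*a²)
-35*V(D(11, 3)) - 1*(-1068191) = -35*(-135) - 1*(-1068191) = 4725 + 1068191 = 1072916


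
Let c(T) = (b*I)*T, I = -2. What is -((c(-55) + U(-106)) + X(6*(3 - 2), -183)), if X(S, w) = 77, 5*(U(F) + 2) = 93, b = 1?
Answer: -1018/5 ≈ -203.60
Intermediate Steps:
U(F) = 83/5 (U(F) = -2 + (1/5)*93 = -2 + 93/5 = 83/5)
c(T) = -2*T (c(T) = (1*(-2))*T = -2*T)
-((c(-55) + U(-106)) + X(6*(3 - 2), -183)) = -((-2*(-55) + 83/5) + 77) = -((110 + 83/5) + 77) = -(633/5 + 77) = -1*1018/5 = -1018/5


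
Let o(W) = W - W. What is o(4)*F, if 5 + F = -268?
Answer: 0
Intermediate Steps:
F = -273 (F = -5 - 268 = -273)
o(W) = 0
o(4)*F = 0*(-273) = 0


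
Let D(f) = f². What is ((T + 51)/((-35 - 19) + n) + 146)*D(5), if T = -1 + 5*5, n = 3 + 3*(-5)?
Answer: 79675/22 ≈ 3621.6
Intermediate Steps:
n = -12 (n = 3 - 15 = -12)
T = 24 (T = -1 + 25 = 24)
((T + 51)/((-35 - 19) + n) + 146)*D(5) = ((24 + 51)/((-35 - 19) - 12) + 146)*5² = (75/(-54 - 12) + 146)*25 = (75/(-66) + 146)*25 = (75*(-1/66) + 146)*25 = (-25/22 + 146)*25 = (3187/22)*25 = 79675/22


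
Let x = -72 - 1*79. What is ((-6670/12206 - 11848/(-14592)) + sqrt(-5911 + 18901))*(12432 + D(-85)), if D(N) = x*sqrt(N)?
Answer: (12432 - 151*I*sqrt(85))*(2955503 + 11131872*sqrt(12990))/11131872 ≈ 1.4202e+6 - 1.5904e+5*I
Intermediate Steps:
x = -151 (x = -72 - 79 = -151)
D(N) = -151*sqrt(N)
((-6670/12206 - 11848/(-14592)) + sqrt(-5911 + 18901))*(12432 + D(-85)) = ((-6670/12206 - 11848/(-14592)) + sqrt(-5911 + 18901))*(12432 - 151*I*sqrt(85)) = ((-6670*1/12206 - 11848*(-1/14592)) + sqrt(12990))*(12432 - 151*I*sqrt(85)) = ((-3335/6103 + 1481/1824) + sqrt(12990))*(12432 - 151*I*sqrt(85)) = (2955503/11131872 + sqrt(12990))*(12432 - 151*I*sqrt(85)) = (12432 - 151*I*sqrt(85))*(2955503/11131872 + sqrt(12990))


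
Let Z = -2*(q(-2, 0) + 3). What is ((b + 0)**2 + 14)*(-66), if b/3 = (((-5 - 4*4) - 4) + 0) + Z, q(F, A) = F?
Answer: -433950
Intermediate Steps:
Z = -2 (Z = -2*(-2 + 3) = -2*1 = -2)
b = -81 (b = 3*((((-5 - 4*4) - 4) + 0) - 2) = 3*((((-5 - 16) - 4) + 0) - 2) = 3*(((-21 - 4) + 0) - 2) = 3*((-25 + 0) - 2) = 3*(-25 - 2) = 3*(-27) = -81)
((b + 0)**2 + 14)*(-66) = ((-81 + 0)**2 + 14)*(-66) = ((-81)**2 + 14)*(-66) = (6561 + 14)*(-66) = 6575*(-66) = -433950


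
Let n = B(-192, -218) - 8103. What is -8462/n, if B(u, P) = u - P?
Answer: 8462/8077 ≈ 1.0477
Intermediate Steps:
n = -8077 (n = (-192 - 1*(-218)) - 8103 = (-192 + 218) - 8103 = 26 - 8103 = -8077)
-8462/n = -8462/(-8077) = -8462*(-1/8077) = 8462/8077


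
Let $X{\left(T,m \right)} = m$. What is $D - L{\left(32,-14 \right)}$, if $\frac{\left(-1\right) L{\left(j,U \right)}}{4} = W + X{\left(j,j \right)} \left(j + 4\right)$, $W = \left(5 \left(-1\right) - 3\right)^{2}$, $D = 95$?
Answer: $4959$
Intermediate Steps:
$W = 64$ ($W = \left(-5 - 3\right)^{2} = \left(-8\right)^{2} = 64$)
$L{\left(j,U \right)} = -256 - 4 j \left(4 + j\right)$ ($L{\left(j,U \right)} = - 4 \left(64 + j \left(j + 4\right)\right) = - 4 \left(64 + j \left(4 + j\right)\right) = -256 - 4 j \left(4 + j\right)$)
$D - L{\left(32,-14 \right)} = 95 - \left(-256 - 512 - 4 \cdot 32^{2}\right) = 95 - \left(-256 - 512 - 4096\right) = 95 - -4864 = 95 + 4864 = 4959$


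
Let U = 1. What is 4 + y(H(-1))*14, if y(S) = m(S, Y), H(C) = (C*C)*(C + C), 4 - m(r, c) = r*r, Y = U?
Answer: 4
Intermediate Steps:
Y = 1
m(r, c) = 4 - r² (m(r, c) = 4 - r*r = 4 - r²)
H(C) = 2*C³ (H(C) = C²*(2*C) = 2*C³)
y(S) = 4 - S²
4 + y(H(-1))*14 = 4 + (4 - (2*(-1)³)²)*14 = 4 + (4 - (2*(-1))²)*14 = 4 + (4 - 1*(-2)²)*14 = 4 + (4 - 1*4)*14 = 4 + (4 - 4)*14 = 4 + 0*14 = 4 + 0 = 4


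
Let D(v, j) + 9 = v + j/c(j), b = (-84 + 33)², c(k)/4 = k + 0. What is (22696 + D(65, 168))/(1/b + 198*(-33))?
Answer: -236714409/67979732 ≈ -3.4821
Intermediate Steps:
c(k) = 4*k (c(k) = 4*(k + 0) = 4*k)
b = 2601 (b = (-51)² = 2601)
D(v, j) = -35/4 + v (D(v, j) = -9 + (v + j/((4*j))) = -9 + (v + j*(1/(4*j))) = -9 + (v + ¼) = -9 + (¼ + v) = -35/4 + v)
(22696 + D(65, 168))/(1/b + 198*(-33)) = (22696 + (-35/4 + 65))/(1/2601 + 198*(-33)) = (22696 + 225/4)/(1/2601 - 6534) = 91009/(4*(-16994933/2601)) = (91009/4)*(-2601/16994933) = -236714409/67979732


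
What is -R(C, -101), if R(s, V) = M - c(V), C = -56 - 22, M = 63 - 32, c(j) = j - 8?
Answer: -140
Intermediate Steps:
c(j) = -8 + j
M = 31
C = -78
R(s, V) = 39 - V (R(s, V) = 31 - (-8 + V) = 31 + (8 - V) = 39 - V)
-R(C, -101) = -(39 - 1*(-101)) = -(39 + 101) = -1*140 = -140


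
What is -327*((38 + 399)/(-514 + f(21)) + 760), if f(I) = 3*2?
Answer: -126105261/508 ≈ -2.4824e+5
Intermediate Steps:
f(I) = 6
-327*((38 + 399)/(-514 + f(21)) + 760) = -327*((38 + 399)/(-514 + 6) + 760) = -327*(437/(-508) + 760) = -327*(437*(-1/508) + 760) = -327*(-437/508 + 760) = -327*385643/508 = -126105261/508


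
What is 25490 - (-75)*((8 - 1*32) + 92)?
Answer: 30590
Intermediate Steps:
25490 - (-75)*((8 - 1*32) + 92) = 25490 - (-75)*((8 - 32) + 92) = 25490 - (-75)*(-24 + 92) = 25490 - (-75)*68 = 25490 - 1*(-5100) = 25490 + 5100 = 30590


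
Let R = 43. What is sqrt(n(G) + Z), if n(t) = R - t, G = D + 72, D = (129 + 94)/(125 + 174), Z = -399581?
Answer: 3*I*sqrt(3969511143)/299 ≈ 632.15*I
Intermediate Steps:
D = 223/299 ≈ 0.74582
G = 21751/299 (G = 223/299 + 72 = 21751/299 ≈ 72.746)
n(t) = 43 - t
sqrt(n(G) + Z) = sqrt((43 - 1*21751/299) - 399581) = sqrt((43 - 21751/299) - 399581) = sqrt(-8894/299 - 399581) = sqrt(-119483613/299) = 3*I*sqrt(3969511143)/299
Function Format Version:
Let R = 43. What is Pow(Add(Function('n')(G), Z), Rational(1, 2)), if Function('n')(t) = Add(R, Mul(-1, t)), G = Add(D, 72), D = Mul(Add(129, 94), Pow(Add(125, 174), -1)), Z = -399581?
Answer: Mul(Rational(3, 299), I, Pow(3969511143, Rational(1, 2))) ≈ Mul(632.15, I)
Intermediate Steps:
D = Rational(223, 299) (D = Mul(223, Pow(299, -1)) = Mul(223, Rational(1, 299)) = Rational(223, 299) ≈ 0.74582)
G = Rational(21751, 299) (G = Add(Rational(223, 299), 72) = Rational(21751, 299) ≈ 72.746)
Function('n')(t) = Add(43, Mul(-1, t))
Pow(Add(Function('n')(G), Z), Rational(1, 2)) = Pow(Add(Add(43, Mul(-1, Rational(21751, 299))), -399581), Rational(1, 2)) = Pow(Add(Add(43, Rational(-21751, 299)), -399581), Rational(1, 2)) = Pow(Add(Rational(-8894, 299), -399581), Rational(1, 2)) = Pow(Rational(-119483613, 299), Rational(1, 2)) = Mul(Rational(3, 299), I, Pow(3969511143, Rational(1, 2)))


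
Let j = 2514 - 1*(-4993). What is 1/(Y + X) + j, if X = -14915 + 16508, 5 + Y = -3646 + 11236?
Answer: 68899247/9178 ≈ 7507.0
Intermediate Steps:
j = 7507 (j = 2514 + 4993 = 7507)
Y = 7585 (Y = -5 + (-3646 + 11236) = -5 + 7590 = 7585)
X = 1593
1/(Y + X) + j = 1/(7585 + 1593) + 7507 = 1/9178 + 7507 = 68899247/9178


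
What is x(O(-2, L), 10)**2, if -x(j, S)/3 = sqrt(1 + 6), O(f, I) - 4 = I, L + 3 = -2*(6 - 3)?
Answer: 63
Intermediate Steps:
L = -9 (L = -3 - 2*(6 - 3) = -3 - 2*3 = -3 - 6 = -9)
O(f, I) = 4 + I
x(j, S) = -3*sqrt(7) (x(j, S) = -3*sqrt(1 + 6) = -3*sqrt(7))
x(O(-2, L), 10)**2 = (-3*sqrt(7))**2 = 63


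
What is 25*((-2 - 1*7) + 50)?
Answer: 1025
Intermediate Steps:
25*((-2 - 1*7) + 50) = 25*((-2 - 7) + 50) = 25*(-9 + 50) = 25*41 = 1025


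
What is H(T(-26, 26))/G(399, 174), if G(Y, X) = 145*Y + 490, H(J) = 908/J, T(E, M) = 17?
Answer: 908/991865 ≈ 0.00091545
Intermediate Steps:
G(Y, X) = 490 + 145*Y
H(T(-26, 26))/G(399, 174) = (908/17)/(490 + 145*399) = (908*(1/17))/(490 + 57855) = (908/17)/58345 = (908/17)*(1/58345) = 908/991865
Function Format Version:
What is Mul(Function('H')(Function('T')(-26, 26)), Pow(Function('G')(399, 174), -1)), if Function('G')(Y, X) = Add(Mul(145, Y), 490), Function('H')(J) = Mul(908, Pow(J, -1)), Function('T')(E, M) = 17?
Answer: Rational(908, 991865) ≈ 0.00091545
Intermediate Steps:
Function('G')(Y, X) = Add(490, Mul(145, Y))
Mul(Function('H')(Function('T')(-26, 26)), Pow(Function('G')(399, 174), -1)) = Mul(Mul(908, Pow(17, -1)), Pow(Add(490, Mul(145, 399)), -1)) = Mul(Mul(908, Rational(1, 17)), Pow(Add(490, 57855), -1)) = Mul(Rational(908, 17), Pow(58345, -1)) = Mul(Rational(908, 17), Rational(1, 58345)) = Rational(908, 991865)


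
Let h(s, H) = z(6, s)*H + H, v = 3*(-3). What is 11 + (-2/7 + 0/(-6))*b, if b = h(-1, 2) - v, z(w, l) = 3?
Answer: 43/7 ≈ 6.1429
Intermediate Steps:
v = -9
h(s, H) = 4*H (h(s, H) = 3*H + H = 4*H)
b = 17 (b = 4*2 - 1*(-9) = 8 + 9 = 17)
11 + (-2/7 + 0/(-6))*b = 11 + (-2/7 + 0/(-6))*17 = 11 + (-2*⅐ + 0*(-⅙))*17 = 11 + (-2/7 + 0)*17 = 11 - 2/7*17 = 11 - 34/7 = 43/7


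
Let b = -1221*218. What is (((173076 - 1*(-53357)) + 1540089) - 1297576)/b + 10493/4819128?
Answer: -125395432963/71263658488 ≈ -1.7596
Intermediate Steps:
b = -266178
(((173076 - 1*(-53357)) + 1540089) - 1297576)/b + 10493/4819128 = (((173076 - 1*(-53357)) + 1540089) - 1297576)/(-266178) + 10493/4819128 = (((173076 + 53357) + 1540089) - 1297576)*(-1/266178) + 10493*(1/4819128) = ((226433 + 1540089) - 1297576)*(-1/266178) + 10493/4819128 = (1766522 - 1297576)*(-1/266178) + 10493/4819128 = 468946*(-1/266178) + 10493/4819128 = -234473/133089 + 10493/4819128 = -125395432963/71263658488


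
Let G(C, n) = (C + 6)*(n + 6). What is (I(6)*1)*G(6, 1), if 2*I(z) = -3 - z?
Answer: -378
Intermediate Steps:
I(z) = -3/2 - z/2 (I(z) = (-3 - z)/2 = -3/2 - z/2)
G(C, n) = (6 + C)*(6 + n)
(I(6)*1)*G(6, 1) = ((-3/2 - ½*6)*1)*(36 + 6*6 + 6*1 + 6*1) = ((-3/2 - 3)*1)*(36 + 36 + 6 + 6) = -9/2*1*84 = -9/2*84 = -378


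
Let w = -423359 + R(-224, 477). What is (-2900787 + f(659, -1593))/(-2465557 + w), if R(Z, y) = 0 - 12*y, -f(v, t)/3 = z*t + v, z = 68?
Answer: 7672/8615 ≈ 0.89054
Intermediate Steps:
f(v, t) = -204*t - 3*v (f(v, t) = -3*(68*t + v) = -3*(v + 68*t) = -204*t - 3*v)
R(Z, y) = -12*y
w = -429083 (w = -423359 - 12*477 = -423359 - 5724 = -429083)
(-2900787 + f(659, -1593))/(-2465557 + w) = (-2900787 + (-204*(-1593) - 3*659))/(-2465557 - 429083) = (-2900787 + (324972 - 1977))/(-2894640) = (-2900787 + 322995)*(-1/2894640) = -2577792*(-1/2894640) = 7672/8615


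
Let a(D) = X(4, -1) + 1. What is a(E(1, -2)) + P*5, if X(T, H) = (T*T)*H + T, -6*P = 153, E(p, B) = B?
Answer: -277/2 ≈ -138.50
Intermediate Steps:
P = -51/2 (P = -⅙*153 = -51/2 ≈ -25.500)
X(T, H) = T + H*T² (X(T, H) = T²*H + T = H*T² + T = T + H*T²)
a(D) = -11 (a(D) = 4*(1 - 1*4) + 1 = 4*(1 - 4) + 1 = 4*(-3) + 1 = -12 + 1 = -11)
a(E(1, -2)) + P*5 = -11 - 51/2*5 = -11 - 255/2 = -277/2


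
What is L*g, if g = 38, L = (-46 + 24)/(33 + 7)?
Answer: -209/10 ≈ -20.900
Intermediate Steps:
L = -11/20 (L = -22/40 = -22*1/40 = -11/20 ≈ -0.55000)
L*g = -11/20*38 = -209/10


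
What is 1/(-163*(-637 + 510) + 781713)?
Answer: 1/802414 ≈ 1.2462e-6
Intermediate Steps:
1/(-163*(-637 + 510) + 781713) = 1/(-163*(-127) + 781713) = 1/(20701 + 781713) = 1/802414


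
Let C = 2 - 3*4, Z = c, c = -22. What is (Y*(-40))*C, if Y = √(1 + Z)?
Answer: 400*I*√21 ≈ 1833.0*I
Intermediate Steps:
Z = -22
C = -10 (C = 2 - 12 = -10)
Y = I*√21 (Y = √(1 - 22) = √(-21) = I*√21 ≈ 4.5826*I)
(Y*(-40))*C = ((I*√21)*(-40))*(-10) = -40*I*√21*(-10) = 400*I*√21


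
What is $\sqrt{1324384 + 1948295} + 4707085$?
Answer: $4707085 + 3 \sqrt{363631} \approx 4.7089 \cdot 10^{6}$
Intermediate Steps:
$\sqrt{1324384 + 1948295} + 4707085 = \sqrt{3272679} + 4707085 = 3 \sqrt{363631} + 4707085 = 4707085 + 3 \sqrt{363631}$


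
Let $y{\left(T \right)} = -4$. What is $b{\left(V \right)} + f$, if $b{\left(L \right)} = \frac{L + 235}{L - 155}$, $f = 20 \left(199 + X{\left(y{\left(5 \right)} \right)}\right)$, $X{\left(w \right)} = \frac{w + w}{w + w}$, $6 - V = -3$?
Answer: $\frac{291878}{73} \approx 3998.3$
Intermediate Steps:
$V = 9$ ($V = 6 - -3 = 6 + 3 = 9$)
$X{\left(w \right)} = 1$ ($X{\left(w \right)} = \frac{2 w}{2 w} = 2 w \frac{1}{2 w} = 1$)
$f = 4000$ ($f = 20 \left(199 + 1\right) = 20 \cdot 200 = 4000$)
$b{\left(L \right)} = \frac{235 + L}{-155 + L}$
$b{\left(V \right)} + f = \frac{235 + 9}{-155 + 9} + 4000 = \frac{1}{-146} \cdot 244 + 4000 = \left(- \frac{1}{146}\right) 244 + 4000 = - \frac{122}{73} + 4000 = \frac{291878}{73}$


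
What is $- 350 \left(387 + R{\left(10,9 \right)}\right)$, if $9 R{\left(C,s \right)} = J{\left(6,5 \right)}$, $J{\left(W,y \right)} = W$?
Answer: $- \frac{407050}{3} \approx -1.3568 \cdot 10^{5}$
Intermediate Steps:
$R{\left(C,s \right)} = \frac{2}{3}$ ($R{\left(C,s \right)} = \frac{1}{9} \cdot 6 = \frac{2}{3}$)
$- 350 \left(387 + R{\left(10,9 \right)}\right) = - 350 \left(387 + \frac{2}{3}\right) = \left(-350\right) \frac{1163}{3} = - \frac{407050}{3}$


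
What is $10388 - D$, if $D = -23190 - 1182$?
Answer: $34760$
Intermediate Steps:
$D = -24372$
$10388 - D = 10388 - -24372 = 10388 + 24372 = 34760$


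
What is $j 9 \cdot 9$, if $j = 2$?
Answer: $162$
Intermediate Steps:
$j 9 \cdot 9 = 2 \cdot 9 \cdot 9 = 18 \cdot 9 = 162$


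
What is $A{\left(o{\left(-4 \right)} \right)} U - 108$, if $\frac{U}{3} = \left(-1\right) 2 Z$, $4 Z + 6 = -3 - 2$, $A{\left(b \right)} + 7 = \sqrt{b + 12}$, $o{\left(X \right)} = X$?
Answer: $- \frac{447}{2} + 33 \sqrt{2} \approx -176.83$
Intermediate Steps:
$A{\left(b \right)} = -7 + \sqrt{12 + b}$ ($A{\left(b \right)} = -7 + \sqrt{b + 12} = -7 + \sqrt{12 + b}$)
$Z = - \frac{11}{4}$ ($Z = - \frac{3}{2} + \frac{-3 - 2}{4} = - \frac{3}{2} + \frac{1}{4} \left(-5\right) = - \frac{3}{2} - \frac{5}{4} = - \frac{11}{4} \approx -2.75$)
$U = \frac{33}{2}$ ($U = 3 \left(-1\right) 2 \left(- \frac{11}{4}\right) = 3 \left(\left(-2\right) \left(- \frac{11}{4}\right)\right) = 3 \cdot \frac{11}{2} = \frac{33}{2} \approx 16.5$)
$A{\left(o{\left(-4 \right)} \right)} U - 108 = \left(-7 + \sqrt{12 - 4}\right) \frac{33}{2} - 108 = \left(-7 + \sqrt{8}\right) \frac{33}{2} - 108 = \left(-7 + 2 \sqrt{2}\right) \frac{33}{2} - 108 = \left(- \frac{231}{2} + 33 \sqrt{2}\right) - 108 = - \frac{447}{2} + 33 \sqrt{2}$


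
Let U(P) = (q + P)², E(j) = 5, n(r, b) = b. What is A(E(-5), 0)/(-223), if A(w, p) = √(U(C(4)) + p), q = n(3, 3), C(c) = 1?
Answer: -4/223 ≈ -0.017937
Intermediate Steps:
q = 3
U(P) = (3 + P)²
A(w, p) = √(16 + p) (A(w, p) = √((3 + 1)² + p) = √(4² + p) = √(16 + p))
A(E(-5), 0)/(-223) = √(16 + 0)/(-223) = -√16/223 = -1/223*4 = -4/223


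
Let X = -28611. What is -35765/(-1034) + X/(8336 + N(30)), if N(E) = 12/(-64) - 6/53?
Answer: 227724049493/7309007882 ≈ 31.157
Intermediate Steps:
N(E) = -255/848 (N(E) = 12*(-1/64) - 6*1/53 = -3/16 - 6/53 = -255/848)
-35765/(-1034) + X/(8336 + N(30)) = -35765/(-1034) - 28611/(8336 - 255/848) = -35765*(-1/1034) - 28611/7068673/848 = 35765/1034 - 28611*848/7068673 = 35765/1034 - 24262128/7068673 = 227724049493/7309007882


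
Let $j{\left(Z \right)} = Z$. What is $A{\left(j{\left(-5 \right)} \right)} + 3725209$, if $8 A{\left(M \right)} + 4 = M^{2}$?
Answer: $\frac{29801693}{8} \approx 3.7252 \cdot 10^{6}$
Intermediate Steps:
$A{\left(M \right)} = - \frac{1}{2} + \frac{M^{2}}{8}$
$A{\left(j{\left(-5 \right)} \right)} + 3725209 = \left(- \frac{1}{2} + \frac{\left(-5\right)^{2}}{8}\right) + 3725209 = \left(- \frac{1}{2} + \frac{1}{8} \cdot 25\right) + 3725209 = \left(- \frac{1}{2} + \frac{25}{8}\right) + 3725209 = \frac{21}{8} + 3725209 = \frac{29801693}{8}$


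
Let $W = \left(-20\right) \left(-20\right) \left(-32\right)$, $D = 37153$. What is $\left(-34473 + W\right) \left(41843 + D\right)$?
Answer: $-3734377908$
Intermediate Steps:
$W = -12800$ ($W = 400 \left(-32\right) = -12800$)
$\left(-34473 + W\right) \left(41843 + D\right) = \left(-34473 - 12800\right) \left(41843 + 37153\right) = \left(-47273\right) 78996 = -3734377908$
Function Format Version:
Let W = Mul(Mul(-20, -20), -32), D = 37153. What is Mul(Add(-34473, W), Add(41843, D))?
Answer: -3734377908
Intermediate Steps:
W = -12800 (W = Mul(400, -32) = -12800)
Mul(Add(-34473, W), Add(41843, D)) = Mul(Add(-34473, -12800), Add(41843, 37153)) = Mul(-47273, 78996) = -3734377908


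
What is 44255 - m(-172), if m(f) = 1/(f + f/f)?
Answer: 7567606/171 ≈ 44255.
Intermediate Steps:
m(f) = 1/(1 + f) (m(f) = 1/(f + 1) = 1/(1 + f))
44255 - m(-172) = 44255 - 1/(1 - 172) = 44255 - 1/(-171) = 44255 - 1*(-1/171) = 44255 + 1/171 = 7567606/171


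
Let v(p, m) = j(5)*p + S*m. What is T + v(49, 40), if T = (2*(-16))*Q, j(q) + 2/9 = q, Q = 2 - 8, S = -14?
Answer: -1205/9 ≈ -133.89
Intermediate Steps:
Q = -6
j(q) = -2/9 + q
v(p, m) = -14*m + 43*p/9 (v(p, m) = (-2/9 + 5)*p - 14*m = 43*p/9 - 14*m = -14*m + 43*p/9)
T = 192 (T = (2*(-16))*(-6) = -32*(-6) = 192)
T + v(49, 40) = 192 + (-14*40 + (43/9)*49) = 192 + (-560 + 2107/9) = 192 - 2933/9 = -1205/9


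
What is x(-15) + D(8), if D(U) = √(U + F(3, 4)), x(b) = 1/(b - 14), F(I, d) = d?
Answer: -1/29 + 2*√3 ≈ 3.4296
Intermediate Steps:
x(b) = 1/(-14 + b)
D(U) = √(4 + U) (D(U) = √(U + 4) = √(4 + U))
x(-15) + D(8) = 1/(-14 - 15) + √(4 + 8) = 1/(-29) + √12 = -1/29 + 2*√3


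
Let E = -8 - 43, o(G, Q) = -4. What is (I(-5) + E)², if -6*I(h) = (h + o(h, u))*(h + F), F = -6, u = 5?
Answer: 18225/4 ≈ 4556.3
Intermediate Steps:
E = -51
I(h) = -(-6 + h)*(-4 + h)/6 (I(h) = -(h - 4)*(h - 6)/6 = -(-4 + h)*(-6 + h)/6 = -(-6 + h)*(-4 + h)/6)
(I(-5) + E)² = ((-4 - ⅙*(-5)² + (5/3)*(-5)) - 51)² = ((-4 - ⅙*25 - 25/3) - 51)² = ((-4 - 25/6 - 25/3) - 51)² = (-33/2 - 51)² = (-135/2)² = 18225/4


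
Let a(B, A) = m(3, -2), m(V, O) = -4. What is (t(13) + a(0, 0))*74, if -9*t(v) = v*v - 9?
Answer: -14504/9 ≈ -1611.6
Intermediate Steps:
t(v) = 1 - v**2/9 (t(v) = -(v*v - 9)/9 = -(v**2 - 9)/9 = -(-9 + v**2)/9 = 1 - v**2/9)
a(B, A) = -4
(t(13) + a(0, 0))*74 = ((1 - 1/9*13**2) - 4)*74 = ((1 - 1/9*169) - 4)*74 = ((1 - 169/9) - 4)*74 = (-160/9 - 4)*74 = -196/9*74 = -14504/9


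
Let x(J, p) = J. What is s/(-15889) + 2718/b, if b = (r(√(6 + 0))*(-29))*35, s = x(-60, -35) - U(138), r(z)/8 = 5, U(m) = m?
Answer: -17573751/322546700 ≈ -0.054484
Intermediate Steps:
r(z) = 40 (r(z) = 8*5 = 40)
s = -198 (s = -60 - 1*138 = -60 - 138 = -198)
b = -40600 (b = (40*(-29))*35 = -1160*35 = -40600)
s/(-15889) + 2718/b = -198/(-15889) + 2718/(-40600) = -198*(-1/15889) + 2718*(-1/40600) = 198/15889 - 1359/20300 = -17573751/322546700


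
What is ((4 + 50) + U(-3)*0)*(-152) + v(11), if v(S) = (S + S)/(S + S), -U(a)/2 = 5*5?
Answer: -8207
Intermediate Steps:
U(a) = -50 (U(a) = -10*5 = -2*25 = -50)
v(S) = 1 (v(S) = (2*S)/((2*S)) = (2*S)*(1/(2*S)) = 1)
((4 + 50) + U(-3)*0)*(-152) + v(11) = ((4 + 50) - 50*0)*(-152) + 1 = (54 + 0)*(-152) + 1 = 54*(-152) + 1 = -8208 + 1 = -8207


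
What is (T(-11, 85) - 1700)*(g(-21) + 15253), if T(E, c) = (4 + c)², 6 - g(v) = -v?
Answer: 94795598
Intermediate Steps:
g(v) = 6 + v (g(v) = 6 - (-1)*v = 6 + v)
(T(-11, 85) - 1700)*(g(-21) + 15253) = ((4 + 85)² - 1700)*((6 - 21) + 15253) = (89² - 1700)*(-15 + 15253) = (7921 - 1700)*15238 = 6221*15238 = 94795598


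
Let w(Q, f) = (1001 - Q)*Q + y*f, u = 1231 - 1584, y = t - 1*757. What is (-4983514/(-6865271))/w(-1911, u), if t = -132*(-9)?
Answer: -4983514/39248582675225 ≈ -1.2697e-7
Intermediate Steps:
t = 1188
y = 431 (y = 1188 - 1*757 = 1188 - 757 = 431)
u = -353
w(Q, f) = 431*f + Q*(1001 - Q) (w(Q, f) = (1001 - Q)*Q + 431*f = Q*(1001 - Q) + 431*f = 431*f + Q*(1001 - Q))
(-4983514/(-6865271))/w(-1911, u) = (-4983514/(-6865271))/(-1*(-1911)² + 431*(-353) + 1001*(-1911)) = (-4983514*(-1/6865271))/(-1*3651921 - 152143 - 1912911) = 4983514/(6865271*(-3651921 - 152143 - 1912911)) = (4983514/6865271)/(-5716975) = (4983514/6865271)*(-1/5716975) = -4983514/39248582675225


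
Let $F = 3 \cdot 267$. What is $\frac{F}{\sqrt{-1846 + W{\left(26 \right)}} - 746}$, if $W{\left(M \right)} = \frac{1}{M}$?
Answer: $- \frac{5178732}{4839137} - \frac{267 i \sqrt{1247870}}{4839137} \approx -1.0702 - 0.061635 i$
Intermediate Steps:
$F = 801$
$\frac{F}{\sqrt{-1846 + W{\left(26 \right)}} - 746} = \frac{801}{\sqrt{-1846 + \frac{1}{26}} - 746} = \frac{801}{\sqrt{- \frac{47995}{26}} - 746} = \frac{801}{\frac{i \sqrt{1247870}}{26} - 746} = \frac{801}{-746 + \frac{i \sqrt{1247870}}{26}}$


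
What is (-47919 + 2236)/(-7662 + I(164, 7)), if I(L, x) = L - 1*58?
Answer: 45683/7556 ≈ 6.0459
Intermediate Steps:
I(L, x) = -58 + L (I(L, x) = L - 58 = -58 + L)
(-47919 + 2236)/(-7662 + I(164, 7)) = (-47919 + 2236)/(-7662 + (-58 + 164)) = -45683/(-7662 + 106) = -45683/(-7556) = -45683*(-1/7556) = 45683/7556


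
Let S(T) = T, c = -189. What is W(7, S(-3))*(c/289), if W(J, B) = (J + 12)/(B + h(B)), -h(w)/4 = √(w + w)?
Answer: 513/1445 - 684*I*√6/1445 ≈ 0.35502 - 1.1595*I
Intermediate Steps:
h(w) = -4*√2*√w (h(w) = -4*√(w + w) = -4*√2*√w)
W(J, B) = (12 + J)/(B - 4*√2*√B) (W(J, B) = (J + 12)/(B - 4*√2*√B) = (12 + J)/(B - 4*√2*√B))
W(7, S(-3))*(c/289) = ((12 + 7)/(-3 - 4*√2*√(-3)))*(-189/289) = (19/(-3 - 4*√2*I*√3))*(-189*1/289) = (19/(-3 - 4*I*√6))*(-189/289) = -3591/(289*(-3 - 4*I*√6))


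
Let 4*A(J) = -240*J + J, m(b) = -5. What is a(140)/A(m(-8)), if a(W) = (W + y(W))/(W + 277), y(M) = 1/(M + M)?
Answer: 13067/11627350 ≈ 0.0011238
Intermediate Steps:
y(M) = 1/(2*M)
A(J) = -239*J/4 (A(J) = (-240*J + J)/4 = (-239*J)/4 = -239*J/4)
a(W) = (W + 1/(2*W))/(277 + W) (a(W) = (W + 1/(2*W))/(W + 277) = (W + 1/(2*W))/(277 + W))
a(140)/A(m(-8)) = ((1/2 + 140**2)/(140*(277 + 140)))/((-239/4*(-5))) = ((1/140)*(1/2 + 19600)/417)/(1195/4) = ((1/140)*(1/417)*(39201/2))*(4/1195) = (13067/38920)*(4/1195) = 13067/11627350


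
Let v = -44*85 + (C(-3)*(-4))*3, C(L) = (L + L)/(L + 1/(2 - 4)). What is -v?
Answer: 26324/7 ≈ 3760.6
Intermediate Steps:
C(L) = 2*L/(-1/2 + L) (C(L) = (2*L)/(L + 1/(-2)) = (2*L)/(L - 1/2) = (2*L)/(-1/2 + L) = 2*L/(-1/2 + L))
v = -26324/7 (v = -44*85 + ((4*(-3)/(-1 + 2*(-3)))*(-4))*3 = -3740 + ((4*(-3)/(-1 - 6))*(-4))*3 = -3740 + ((4*(-3)/(-7))*(-4))*3 = -3740 + ((4*(-3)*(-1/7))*(-4))*3 = -3740 + ((12/7)*(-4))*3 = -3740 - 48/7*3 = -3740 - 144/7 = -26324/7 ≈ -3760.6)
-v = -1*(-26324/7) = 26324/7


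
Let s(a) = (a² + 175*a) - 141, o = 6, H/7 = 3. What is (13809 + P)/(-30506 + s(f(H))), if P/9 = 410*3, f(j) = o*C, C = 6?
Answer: -24879/23051 ≈ -1.0793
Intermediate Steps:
H = 21 (H = 7*3 = 21)
f(j) = 36 (f(j) = 6*6 = 36)
s(a) = -141 + a² + 175*a
P = 11070 (P = 9*(410*3) = 9*1230 = 11070)
(13809 + P)/(-30506 + s(f(H))) = (13809 + 11070)/(-30506 + (-141 + 36² + 175*36)) = 24879/(-30506 + (-141 + 1296 + 6300)) = 24879/(-30506 + 7455) = 24879/(-23051) = 24879*(-1/23051) = -24879/23051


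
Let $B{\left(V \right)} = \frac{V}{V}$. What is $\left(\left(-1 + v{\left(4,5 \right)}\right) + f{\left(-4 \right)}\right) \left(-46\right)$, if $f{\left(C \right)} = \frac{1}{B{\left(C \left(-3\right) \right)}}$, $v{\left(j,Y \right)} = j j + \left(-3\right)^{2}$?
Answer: $-1150$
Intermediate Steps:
$v{\left(j,Y \right)} = 9 + j^{2}$ ($v{\left(j,Y \right)} = j^{2} + 9 = 9 + j^{2}$)
$B{\left(V \right)} = 1$
$f{\left(C \right)} = 1$ ($f{\left(C \right)} = 1^{-1} = 1$)
$\left(\left(-1 + v{\left(4,5 \right)}\right) + f{\left(-4 \right)}\right) \left(-46\right) = \left(\left(-1 + \left(9 + 4^{2}\right)\right) + 1\right) \left(-46\right) = \left(\left(-1 + \left(9 + 16\right)\right) + 1\right) \left(-46\right) = \left(\left(-1 + 25\right) + 1\right) \left(-46\right) = \left(24 + 1\right) \left(-46\right) = 25 \left(-46\right) = -1150$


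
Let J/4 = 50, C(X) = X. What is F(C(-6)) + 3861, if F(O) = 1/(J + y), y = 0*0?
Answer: 772201/200 ≈ 3861.0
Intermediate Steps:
y = 0
J = 200 (J = 4*50 = 200)
F(O) = 1/200 (F(O) = 1/(200 + 0) = 1/200)
F(C(-6)) + 3861 = 1/200 + 3861 = 772201/200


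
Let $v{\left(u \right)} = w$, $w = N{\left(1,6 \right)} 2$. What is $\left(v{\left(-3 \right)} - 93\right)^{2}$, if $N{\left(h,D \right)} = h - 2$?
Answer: $9025$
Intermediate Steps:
$N{\left(h,D \right)} = -2 + h$ ($N{\left(h,D \right)} = h - 2 = -2 + h$)
$w = -2$ ($w = \left(-2 + 1\right) 2 = \left(-1\right) 2 = -2$)
$v{\left(u \right)} = -2$
$\left(v{\left(-3 \right)} - 93\right)^{2} = \left(-2 - 93\right)^{2} = \left(-95\right)^{2} = 9025$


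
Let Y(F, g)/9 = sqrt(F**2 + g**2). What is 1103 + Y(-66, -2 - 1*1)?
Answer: 1103 + 27*sqrt(485) ≈ 1697.6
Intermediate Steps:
Y(F, g) = 9*sqrt(F**2 + g**2)
1103 + Y(-66, -2 - 1*1) = 1103 + 9*sqrt((-66)**2 + (-2 - 1*1)**2) = 1103 + 9*sqrt(4356 + (-2 - 1)**2) = 1103 + 9*sqrt(4356 + (-3)**2) = 1103 + 9*sqrt(4356 + 9) = 1103 + 9*sqrt(4365) = 1103 + 9*(3*sqrt(485)) = 1103 + 27*sqrt(485)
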